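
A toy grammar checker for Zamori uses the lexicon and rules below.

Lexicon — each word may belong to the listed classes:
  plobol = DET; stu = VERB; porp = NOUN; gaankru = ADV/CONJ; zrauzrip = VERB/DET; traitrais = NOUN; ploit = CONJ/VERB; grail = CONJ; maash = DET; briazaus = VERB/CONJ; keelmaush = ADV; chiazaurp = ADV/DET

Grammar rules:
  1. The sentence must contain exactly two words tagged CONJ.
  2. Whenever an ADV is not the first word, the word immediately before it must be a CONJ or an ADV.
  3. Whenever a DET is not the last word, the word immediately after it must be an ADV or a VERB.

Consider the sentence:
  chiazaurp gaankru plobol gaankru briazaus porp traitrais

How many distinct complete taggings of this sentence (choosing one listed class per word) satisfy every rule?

Candidates per position — 1:chiazaurp {ADV,DET}; 2:gaankru {ADV,CONJ}; 3:plobol {DET}; 4:gaankru {ADV,CONJ}; 5:briazaus {VERB,CONJ}; 6:porp {NOUN}; 7:traitrais {NOUN}.
There are 16 candidate sequences in total.
Every candidate sequence violates at least one rule; no consistent tagging exists.
Count = 0.

0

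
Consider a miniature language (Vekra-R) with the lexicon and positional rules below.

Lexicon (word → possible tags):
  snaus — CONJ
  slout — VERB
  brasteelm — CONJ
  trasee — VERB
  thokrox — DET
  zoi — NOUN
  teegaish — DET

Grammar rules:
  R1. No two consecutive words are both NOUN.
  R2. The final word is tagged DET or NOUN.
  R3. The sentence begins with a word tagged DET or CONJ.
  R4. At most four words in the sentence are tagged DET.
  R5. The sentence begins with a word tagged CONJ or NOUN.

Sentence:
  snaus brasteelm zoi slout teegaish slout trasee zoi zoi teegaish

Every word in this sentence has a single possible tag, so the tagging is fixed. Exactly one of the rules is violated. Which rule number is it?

1

Fixed tagging: CONJ CONJ NOUN VERB DET VERB VERB NOUN NOUN DET.
Checking each rule: R1 ✗, R2 ✓, R3 ✓, R4 ✓, R5 ✓.
Only rule 1 fails.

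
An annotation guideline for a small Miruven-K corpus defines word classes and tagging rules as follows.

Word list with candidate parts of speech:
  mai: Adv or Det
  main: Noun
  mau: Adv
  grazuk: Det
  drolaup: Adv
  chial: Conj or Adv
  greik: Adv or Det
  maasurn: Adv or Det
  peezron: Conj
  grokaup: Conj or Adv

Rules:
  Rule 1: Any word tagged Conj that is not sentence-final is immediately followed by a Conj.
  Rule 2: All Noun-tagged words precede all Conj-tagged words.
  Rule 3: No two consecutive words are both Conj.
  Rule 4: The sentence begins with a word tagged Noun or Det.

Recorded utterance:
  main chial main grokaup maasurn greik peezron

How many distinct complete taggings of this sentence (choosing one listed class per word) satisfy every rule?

4

Candidates per position — 1:main {Noun}; 2:chial {Conj,Adv}; 3:main {Noun}; 4:grokaup {Conj,Adv}; 5:maasurn {Adv,Det}; 6:greik {Adv,Det}; 7:peezron {Conj}.
There are 16 candidate sequences in total.
The sequences that satisfy every rule: Noun Adv Noun Adv Adv Adv Conj; Noun Adv Noun Adv Adv Det Conj; Noun Adv Noun Adv Det Adv Conj; Noun Adv Noun Adv Det Det Conj.
Count = 4.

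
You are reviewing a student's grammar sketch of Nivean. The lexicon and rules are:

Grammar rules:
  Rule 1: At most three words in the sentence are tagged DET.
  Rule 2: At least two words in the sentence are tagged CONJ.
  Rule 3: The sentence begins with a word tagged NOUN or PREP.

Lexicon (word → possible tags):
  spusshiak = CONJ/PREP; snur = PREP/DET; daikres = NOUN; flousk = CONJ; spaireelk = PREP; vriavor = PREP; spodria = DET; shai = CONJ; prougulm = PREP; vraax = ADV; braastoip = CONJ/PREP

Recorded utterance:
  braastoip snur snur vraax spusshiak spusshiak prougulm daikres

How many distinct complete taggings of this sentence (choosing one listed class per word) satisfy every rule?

4

Candidates per position — 1:braastoip {CONJ,PREP}; 2:snur {PREP,DET}; 3:snur {PREP,DET}; 4:vraax {ADV}; 5:spusshiak {CONJ,PREP}; 6:spusshiak {CONJ,PREP}; 7:prougulm {PREP}; 8:daikres {NOUN}.
There are 32 candidate sequences in total.
The sequences that satisfy every rule: PREP PREP PREP ADV CONJ CONJ PREP NOUN; PREP PREP DET ADV CONJ CONJ PREP NOUN; PREP DET PREP ADV CONJ CONJ PREP NOUN; PREP DET DET ADV CONJ CONJ PREP NOUN.
Count = 4.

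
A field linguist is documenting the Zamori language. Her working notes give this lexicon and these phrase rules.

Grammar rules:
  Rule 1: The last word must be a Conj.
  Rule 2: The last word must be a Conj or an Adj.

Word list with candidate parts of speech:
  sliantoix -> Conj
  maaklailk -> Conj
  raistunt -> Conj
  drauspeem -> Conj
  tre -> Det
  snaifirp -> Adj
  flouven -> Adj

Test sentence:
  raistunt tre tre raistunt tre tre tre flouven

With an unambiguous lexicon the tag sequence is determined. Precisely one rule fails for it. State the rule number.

1

Fixed tagging: Conj Det Det Conj Det Det Det Adj.
Applying the rules: R1 fail, R2 pass.
Only rule 1 fails.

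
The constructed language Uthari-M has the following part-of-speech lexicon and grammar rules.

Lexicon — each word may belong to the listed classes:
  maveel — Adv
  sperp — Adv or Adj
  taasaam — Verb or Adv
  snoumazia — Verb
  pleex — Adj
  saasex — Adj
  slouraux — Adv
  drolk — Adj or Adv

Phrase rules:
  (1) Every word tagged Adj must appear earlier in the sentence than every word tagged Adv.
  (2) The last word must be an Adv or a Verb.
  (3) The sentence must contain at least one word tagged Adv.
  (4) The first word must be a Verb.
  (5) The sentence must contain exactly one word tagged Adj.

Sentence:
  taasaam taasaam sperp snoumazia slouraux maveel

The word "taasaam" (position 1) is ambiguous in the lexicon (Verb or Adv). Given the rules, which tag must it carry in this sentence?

Candidates per position — 1:taasaam {Verb,Adv}; 2:taasaam {Verb,Adv}; 3:sperp {Adv,Adj}; 4:snoumazia {Verb}; 5:slouraux {Adv}; 6:maveel {Adv}.
If word 1 were Adv, no tagging could satisfy rule 4; so word 1 is Verb.
If word 3 were Adv, no tagging could satisfy rule 5; so word 3 is Adj.
If word 2 were Adv, no tagging could satisfy rule 1; so word 2 is Verb.
The only consistent sequence is: Verb Verb Adj Verb Adv Adv.
Checking: rule 1 satisfied; rule 2 satisfied; rule 3 satisfied; rule 4 satisfied; rule 5 satisfied.

Verb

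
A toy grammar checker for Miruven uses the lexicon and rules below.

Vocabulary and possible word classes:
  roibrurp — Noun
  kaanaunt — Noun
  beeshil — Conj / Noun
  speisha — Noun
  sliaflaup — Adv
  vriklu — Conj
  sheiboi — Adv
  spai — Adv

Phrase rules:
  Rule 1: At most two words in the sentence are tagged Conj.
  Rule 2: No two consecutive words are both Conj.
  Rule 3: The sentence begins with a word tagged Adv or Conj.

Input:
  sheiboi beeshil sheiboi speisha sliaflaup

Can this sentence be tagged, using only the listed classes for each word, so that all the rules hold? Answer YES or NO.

YES

Candidates per position — 1:sheiboi {Adv}; 2:beeshil {Conj,Noun}; 3:sheiboi {Adv}; 4:speisha {Noun}; 5:sliaflaup {Adv}.
One satisfying assignment: Adv Conj Adv Noun Adv.
Rule-by-rule: rule 1 ok; rule 2 ok; rule 3 ok.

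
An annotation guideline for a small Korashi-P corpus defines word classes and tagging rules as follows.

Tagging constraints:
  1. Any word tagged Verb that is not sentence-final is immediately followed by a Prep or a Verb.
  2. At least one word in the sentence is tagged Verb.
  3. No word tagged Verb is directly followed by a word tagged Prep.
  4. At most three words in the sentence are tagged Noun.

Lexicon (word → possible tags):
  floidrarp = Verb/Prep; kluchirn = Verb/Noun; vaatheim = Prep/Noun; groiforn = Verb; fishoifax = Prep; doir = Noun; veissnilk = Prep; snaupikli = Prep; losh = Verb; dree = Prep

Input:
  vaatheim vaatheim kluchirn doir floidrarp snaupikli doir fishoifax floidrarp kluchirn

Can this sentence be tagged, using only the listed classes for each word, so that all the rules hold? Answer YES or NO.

YES

Candidates per position — 1:vaatheim {Prep,Noun}; 2:vaatheim {Prep,Noun}; 3:kluchirn {Verb,Noun}; 4:doir {Noun}; 5:floidrarp {Verb,Prep}; 6:snaupikli {Prep}; 7:doir {Noun}; 8:fishoifax {Prep}; 9:floidrarp {Verb,Prep}; 10:kluchirn {Verb,Noun}.
One satisfying assignment: Prep Prep Noun Noun Prep Prep Noun Prep Prep Verb.
Check: rule 1 ✓; rule 2 ✓; rule 3 ✓; rule 4 ✓.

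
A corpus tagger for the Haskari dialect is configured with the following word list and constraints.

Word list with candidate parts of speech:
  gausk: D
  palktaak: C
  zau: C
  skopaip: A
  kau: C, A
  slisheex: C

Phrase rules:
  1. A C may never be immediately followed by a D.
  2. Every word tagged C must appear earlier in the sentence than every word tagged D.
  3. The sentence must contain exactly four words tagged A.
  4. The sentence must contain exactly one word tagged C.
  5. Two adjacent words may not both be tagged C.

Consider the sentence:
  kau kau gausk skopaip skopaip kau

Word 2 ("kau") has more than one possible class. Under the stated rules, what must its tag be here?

A

Candidates per position — 1:kau {C,A}; 2:kau {C,A}; 3:gausk {D}; 4:skopaip {A}; 5:skopaip {A}; 6:kau {C,A}.
If word 2 were C, no tagging could satisfy rule 1; so word 2 is A.
If word 6 were C, no tagging could satisfy rule 2; so word 6 is A.
If word 1 were A, no tagging could satisfy rule 3; so word 1 is C.
So the tagging must be: C A D A A A.
Check: rule 1 holds; rule 2 holds; rule 3 holds; rule 4 holds; rule 5 holds.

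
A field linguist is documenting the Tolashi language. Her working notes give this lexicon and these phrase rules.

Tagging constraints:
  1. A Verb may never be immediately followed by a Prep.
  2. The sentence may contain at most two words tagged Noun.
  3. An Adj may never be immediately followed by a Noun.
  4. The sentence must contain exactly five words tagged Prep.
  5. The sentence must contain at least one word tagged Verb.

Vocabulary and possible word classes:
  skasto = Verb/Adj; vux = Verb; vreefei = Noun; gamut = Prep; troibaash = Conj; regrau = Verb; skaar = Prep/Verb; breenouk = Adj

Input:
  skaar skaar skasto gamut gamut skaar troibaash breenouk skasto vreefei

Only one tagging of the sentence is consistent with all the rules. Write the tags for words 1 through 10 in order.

Candidates per position — 1:skaar {Prep,Verb}; 2:skaar {Prep,Verb}; 3:skasto {Verb,Adj}; 4:gamut {Prep}; 5:gamut {Prep}; 6:skaar {Prep,Verb}; 7:troibaash {Conj}; 8:breenouk {Adj}; 9:skasto {Verb,Adj}; 10:vreefei {Noun}.
Position 1: tagging it Verb would leave rule 4 unsatisfiable, so it must be Prep.
Position 2: tagging it Verb would leave rule 4 unsatisfiable, so it must be Prep.
Position 3: tagging it Verb would leave rule 1 unsatisfiable, so it must be Adj.
Position 6: tagging it Verb would leave rule 4 unsatisfiable, so it must be Prep.
Position 9: tagging it Adj would leave rule 3 unsatisfiable, so it must be Verb.
So the tagging must be: Prep Prep Adj Prep Prep Prep Conj Adj Verb Noun.
Checking: rule 1 ✓; rule 2 ✓; rule 3 ✓; rule 4 ✓; rule 5 ✓.

Prep Prep Adj Prep Prep Prep Conj Adj Verb Noun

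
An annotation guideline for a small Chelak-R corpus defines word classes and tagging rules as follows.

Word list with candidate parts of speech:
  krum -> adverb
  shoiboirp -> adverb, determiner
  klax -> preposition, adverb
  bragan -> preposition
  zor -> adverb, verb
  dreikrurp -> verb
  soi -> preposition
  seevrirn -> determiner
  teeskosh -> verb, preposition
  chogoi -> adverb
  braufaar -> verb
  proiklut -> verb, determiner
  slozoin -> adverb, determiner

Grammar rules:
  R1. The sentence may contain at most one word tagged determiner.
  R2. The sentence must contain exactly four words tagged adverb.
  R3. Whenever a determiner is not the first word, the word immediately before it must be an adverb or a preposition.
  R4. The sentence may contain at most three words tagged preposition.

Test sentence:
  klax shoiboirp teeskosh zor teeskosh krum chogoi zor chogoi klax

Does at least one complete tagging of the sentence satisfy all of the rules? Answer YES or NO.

YES

Candidates per position — 1:klax {preposition,adverb}; 2:shoiboirp {adverb,determiner}; 3:teeskosh {verb,preposition}; 4:zor {adverb,verb}; 5:teeskosh {verb,preposition}; 6:krum {adverb}; 7:chogoi {adverb}; 8:zor {adverb,verb}; 9:chogoi {adverb}; 10:klax {preposition,adverb}.
One satisfying assignment: preposition determiner verb verb verb adverb adverb verb adverb adverb.
Rule-by-rule: rule 1 satisfied; rule 2 satisfied; rule 3 satisfied; rule 4 satisfied.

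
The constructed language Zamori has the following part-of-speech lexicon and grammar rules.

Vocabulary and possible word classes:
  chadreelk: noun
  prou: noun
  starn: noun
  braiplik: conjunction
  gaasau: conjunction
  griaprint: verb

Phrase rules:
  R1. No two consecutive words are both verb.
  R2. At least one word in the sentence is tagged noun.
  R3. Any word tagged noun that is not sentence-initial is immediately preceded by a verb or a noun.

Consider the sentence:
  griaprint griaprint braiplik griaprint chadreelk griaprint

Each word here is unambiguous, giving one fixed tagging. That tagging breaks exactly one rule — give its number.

1

Fixed tagging: verb verb conjunction verb noun verb.
Rule check: R1 ✗, R2 ✓, R3 ✓.
Only rule 1 fails.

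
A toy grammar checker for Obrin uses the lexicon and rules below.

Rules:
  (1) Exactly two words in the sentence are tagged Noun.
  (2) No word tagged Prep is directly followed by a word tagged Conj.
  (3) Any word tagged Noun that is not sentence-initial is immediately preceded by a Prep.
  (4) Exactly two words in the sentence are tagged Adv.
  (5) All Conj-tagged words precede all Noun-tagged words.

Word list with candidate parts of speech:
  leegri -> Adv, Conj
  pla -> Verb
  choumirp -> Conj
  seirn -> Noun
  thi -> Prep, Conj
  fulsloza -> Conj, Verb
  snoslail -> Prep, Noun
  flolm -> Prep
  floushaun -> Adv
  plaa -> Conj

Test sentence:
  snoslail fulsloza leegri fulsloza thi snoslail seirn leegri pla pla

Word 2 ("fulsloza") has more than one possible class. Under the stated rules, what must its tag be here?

Verb

Candidates per position — 1:snoslail {Prep,Noun}; 2:fulsloza {Conj,Verb}; 3:leegri {Adv,Conj}; 4:fulsloza {Conj,Verb}; 5:thi {Prep,Conj}; 6:snoslail {Prep,Noun}; 7:seirn {Noun}; 8:leegri {Adv,Conj}; 9:pla {Verb}; 10:pla {Verb}.
At position 3, choosing Conj makes rule 4 impossible to satisfy; hence Adv.
At position 6, choosing Noun makes rule 3 impossible to satisfy; hence Prep.
At position 8, choosing Conj makes rule 4 impossible to satisfy; hence Adv.
At position 1, choosing Prep makes rule 1 impossible to satisfy; hence Noun.
At position 2, choosing Conj makes rule 5 impossible to satisfy; hence Verb.
At position 4, choosing Conj makes rule 5 impossible to satisfy; hence Verb.
At position 5, choosing Conj makes rule 5 impossible to satisfy; hence Prep.
The only consistent sequence is: Noun Verb Adv Verb Prep Prep Noun Adv Verb Verb.
Verifying each rule — rule 1 ok; rule 2 ok; rule 3 ok; rule 4 ok; rule 5 ok.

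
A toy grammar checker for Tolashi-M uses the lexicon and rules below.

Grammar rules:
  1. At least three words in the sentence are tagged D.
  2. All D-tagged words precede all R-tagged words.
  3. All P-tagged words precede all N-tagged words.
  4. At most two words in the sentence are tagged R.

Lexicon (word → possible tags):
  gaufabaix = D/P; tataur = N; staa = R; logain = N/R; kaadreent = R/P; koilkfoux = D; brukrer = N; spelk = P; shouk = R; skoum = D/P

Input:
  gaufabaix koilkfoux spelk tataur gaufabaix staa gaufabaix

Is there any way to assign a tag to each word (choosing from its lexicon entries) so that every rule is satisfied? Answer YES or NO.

NO

Candidates per position — 1:gaufabaix {D,P}; 2:koilkfoux {D}; 3:spelk {P}; 4:tataur {N}; 5:gaufabaix {D,P}; 6:staa {R}; 7:gaufabaix {D,P}.
Every candidate sequence violates at least one rule; no consistent tagging exists.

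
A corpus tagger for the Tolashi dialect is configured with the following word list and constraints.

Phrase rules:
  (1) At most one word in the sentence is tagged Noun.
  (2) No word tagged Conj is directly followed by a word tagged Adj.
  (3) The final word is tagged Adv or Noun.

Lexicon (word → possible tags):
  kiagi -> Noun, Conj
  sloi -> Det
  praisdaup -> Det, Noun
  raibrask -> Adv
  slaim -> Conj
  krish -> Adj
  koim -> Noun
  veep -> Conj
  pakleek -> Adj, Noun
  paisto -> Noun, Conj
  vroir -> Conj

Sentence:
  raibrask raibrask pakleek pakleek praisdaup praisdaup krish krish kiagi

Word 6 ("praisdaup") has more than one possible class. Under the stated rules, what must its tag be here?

Candidates per position — 1:raibrask {Adv}; 2:raibrask {Adv}; 3:pakleek {Adj,Noun}; 4:pakleek {Adj,Noun}; 5:praisdaup {Det,Noun}; 6:praisdaup {Det,Noun}; 7:krish {Adj}; 8:krish {Adj}; 9:kiagi {Noun,Conj}.
Word 9 cannot be Conj — rule 3 would then fail for every completion. It is Noun.
Word 3 cannot be Noun — rule 1 would then fail for every completion. It is Adj.
Word 4 cannot be Noun — rule 1 would then fail for every completion. It is Adj.
Word 5 cannot be Noun — rule 1 would then fail for every completion. It is Det.
Word 6 cannot be Noun — rule 1 would then fail for every completion. It is Det.
So the tagging must be: Adv Adv Adj Adj Det Det Adj Adj Noun.
Verifying each rule — rule 1 satisfied; rule 2 satisfied; rule 3 satisfied.

Det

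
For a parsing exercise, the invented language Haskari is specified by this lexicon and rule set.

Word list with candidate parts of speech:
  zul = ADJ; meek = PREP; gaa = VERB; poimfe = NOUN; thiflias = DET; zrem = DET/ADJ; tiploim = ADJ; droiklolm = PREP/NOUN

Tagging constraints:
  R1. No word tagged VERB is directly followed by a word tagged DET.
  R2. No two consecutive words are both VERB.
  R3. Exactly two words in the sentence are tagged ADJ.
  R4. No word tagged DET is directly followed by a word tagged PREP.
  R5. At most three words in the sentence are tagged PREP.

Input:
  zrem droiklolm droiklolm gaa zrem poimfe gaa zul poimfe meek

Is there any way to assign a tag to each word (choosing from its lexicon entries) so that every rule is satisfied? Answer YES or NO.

Candidates per position — 1:zrem {DET,ADJ}; 2:droiklolm {PREP,NOUN}; 3:droiklolm {PREP,NOUN}; 4:gaa {VERB}; 5:zrem {DET,ADJ}; 6:poimfe {NOUN}; 7:gaa {VERB}; 8:zul {ADJ}; 9:poimfe {NOUN}; 10:meek {PREP}.
One satisfying assignment: DET NOUN PREP VERB ADJ NOUN VERB ADJ NOUN PREP.
Checking: rule 1 ok; rule 2 ok; rule 3 ok; rule 4 ok; rule 5 ok.

YES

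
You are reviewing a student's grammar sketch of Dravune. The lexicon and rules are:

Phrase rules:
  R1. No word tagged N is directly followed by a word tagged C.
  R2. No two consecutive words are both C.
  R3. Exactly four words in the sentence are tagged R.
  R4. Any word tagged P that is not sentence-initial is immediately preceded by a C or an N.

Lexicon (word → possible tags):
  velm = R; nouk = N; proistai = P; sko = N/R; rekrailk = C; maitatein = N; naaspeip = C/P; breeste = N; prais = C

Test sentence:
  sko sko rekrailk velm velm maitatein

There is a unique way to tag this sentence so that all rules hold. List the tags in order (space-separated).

Candidates per position — 1:sko {N,R}; 2:sko {N,R}; 3:rekrailk {C}; 4:velm {R}; 5:velm {R}; 6:maitatein {N}.
Position 1: N is ruled out by rule 3; that leaves R.
Position 2: N is ruled out by rule 1; that leaves R.
So the tagging must be: R R C R R N.
Verifying each rule — rule 1 ✓; rule 2 ✓; rule 3 ✓; rule 4 ✓.

R R C R R N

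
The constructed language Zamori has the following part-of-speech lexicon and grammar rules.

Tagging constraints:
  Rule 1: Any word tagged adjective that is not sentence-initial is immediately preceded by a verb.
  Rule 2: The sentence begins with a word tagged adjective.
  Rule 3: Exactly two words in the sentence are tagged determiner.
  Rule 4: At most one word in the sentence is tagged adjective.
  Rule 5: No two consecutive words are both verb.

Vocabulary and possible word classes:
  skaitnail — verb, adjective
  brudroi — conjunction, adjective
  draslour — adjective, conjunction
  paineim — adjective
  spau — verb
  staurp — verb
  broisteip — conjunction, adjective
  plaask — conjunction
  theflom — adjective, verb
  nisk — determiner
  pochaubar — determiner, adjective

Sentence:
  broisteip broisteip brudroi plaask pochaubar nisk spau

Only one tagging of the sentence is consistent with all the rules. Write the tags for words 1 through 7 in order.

adjective conjunction conjunction conjunction determiner determiner verb

Candidates per position — 1:broisteip {conjunction,adjective}; 2:broisteip {conjunction,adjective}; 3:brudroi {conjunction,adjective}; 4:plaask {conjunction}; 5:pochaubar {determiner,adjective}; 6:nisk {determiner}; 7:spau {verb}.
If word 1 were conjunction, no tagging could satisfy rule 2; so word 1 is adjective.
If word 2 were adjective, no tagging could satisfy rule 1; so word 2 is conjunction.
If word 3 were adjective, no tagging could satisfy rule 1; so word 3 is conjunction.
If word 5 were adjective, no tagging could satisfy rule 1; so word 5 is determiner.
The only consistent sequence is: adjective conjunction conjunction conjunction determiner determiner verb.
Checking: rule 1 holds; rule 2 holds; rule 3 holds; rule 4 holds; rule 5 holds.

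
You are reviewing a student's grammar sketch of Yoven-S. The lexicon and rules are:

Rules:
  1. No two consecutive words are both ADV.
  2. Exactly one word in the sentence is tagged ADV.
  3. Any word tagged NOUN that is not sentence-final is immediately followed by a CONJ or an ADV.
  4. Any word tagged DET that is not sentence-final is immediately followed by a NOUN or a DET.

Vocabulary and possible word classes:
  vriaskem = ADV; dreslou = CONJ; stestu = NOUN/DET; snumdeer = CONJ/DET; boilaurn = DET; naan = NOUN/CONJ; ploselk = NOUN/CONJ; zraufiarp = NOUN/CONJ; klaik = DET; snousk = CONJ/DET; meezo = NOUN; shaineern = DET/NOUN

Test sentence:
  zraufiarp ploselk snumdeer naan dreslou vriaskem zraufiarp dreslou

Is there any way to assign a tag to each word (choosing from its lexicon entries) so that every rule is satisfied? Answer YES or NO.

Candidates per position — 1:zraufiarp {NOUN,CONJ}; 2:ploselk {NOUN,CONJ}; 3:snumdeer {CONJ,DET}; 4:naan {NOUN,CONJ}; 5:dreslou {CONJ}; 6:vriaskem {ADV}; 7:zraufiarp {NOUN,CONJ}; 8:dreslou {CONJ}.
One satisfying assignment: NOUN CONJ DET NOUN CONJ ADV CONJ CONJ.
Check: rule 1 satisfied; rule 2 satisfied; rule 3 satisfied; rule 4 satisfied.

YES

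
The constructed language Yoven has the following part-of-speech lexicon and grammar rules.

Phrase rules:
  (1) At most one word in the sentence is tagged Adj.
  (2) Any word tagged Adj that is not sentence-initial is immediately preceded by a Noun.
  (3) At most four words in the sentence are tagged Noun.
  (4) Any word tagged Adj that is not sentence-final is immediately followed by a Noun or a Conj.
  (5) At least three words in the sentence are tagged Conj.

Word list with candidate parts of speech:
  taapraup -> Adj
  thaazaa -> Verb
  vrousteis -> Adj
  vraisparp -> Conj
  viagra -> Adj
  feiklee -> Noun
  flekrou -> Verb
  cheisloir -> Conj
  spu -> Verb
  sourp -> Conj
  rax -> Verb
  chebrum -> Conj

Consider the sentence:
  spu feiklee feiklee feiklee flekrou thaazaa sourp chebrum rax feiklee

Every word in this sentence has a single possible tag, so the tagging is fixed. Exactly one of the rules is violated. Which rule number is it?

Fixed tagging: Verb Noun Noun Noun Verb Verb Conj Conj Verb Noun.
Applying the rules: R1 pass, R2 pass, R3 pass, R4 pass, R5 fail.
Only rule 5 fails.

5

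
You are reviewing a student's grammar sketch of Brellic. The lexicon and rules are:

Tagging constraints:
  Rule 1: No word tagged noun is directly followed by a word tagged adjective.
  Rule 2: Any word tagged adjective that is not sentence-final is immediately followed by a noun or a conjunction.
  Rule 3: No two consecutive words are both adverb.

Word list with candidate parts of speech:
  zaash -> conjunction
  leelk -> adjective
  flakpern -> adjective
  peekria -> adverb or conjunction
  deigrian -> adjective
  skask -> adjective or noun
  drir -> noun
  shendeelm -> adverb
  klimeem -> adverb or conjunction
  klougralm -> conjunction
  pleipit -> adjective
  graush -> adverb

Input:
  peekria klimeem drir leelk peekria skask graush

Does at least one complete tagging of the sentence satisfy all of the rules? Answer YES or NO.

Candidates per position — 1:peekria {adverb,conjunction}; 2:klimeem {adverb,conjunction}; 3:drir {noun}; 4:leelk {adjective}; 5:peekria {adverb,conjunction}; 6:skask {adjective,noun}; 7:graush {adverb}.
Rule 1 cannot be satisfied by any choice of tags from the lexicon.
So there is no consistent tagging.

NO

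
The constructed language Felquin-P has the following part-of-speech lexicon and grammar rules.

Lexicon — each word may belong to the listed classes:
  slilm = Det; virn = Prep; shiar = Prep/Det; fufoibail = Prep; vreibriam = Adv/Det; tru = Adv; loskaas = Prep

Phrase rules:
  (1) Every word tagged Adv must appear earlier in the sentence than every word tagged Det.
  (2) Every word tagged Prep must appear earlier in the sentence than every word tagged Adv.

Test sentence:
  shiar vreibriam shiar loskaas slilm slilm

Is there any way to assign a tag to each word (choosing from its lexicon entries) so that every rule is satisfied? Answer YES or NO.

YES

Candidates per position — 1:shiar {Prep,Det}; 2:vreibriam {Adv,Det}; 3:shiar {Prep,Det}; 4:loskaas {Prep}; 5:slilm {Det}; 6:slilm {Det}.
One satisfying assignment: Det Det Prep Prep Det Det.
Rule-by-rule: rule 1 ok; rule 2 ok.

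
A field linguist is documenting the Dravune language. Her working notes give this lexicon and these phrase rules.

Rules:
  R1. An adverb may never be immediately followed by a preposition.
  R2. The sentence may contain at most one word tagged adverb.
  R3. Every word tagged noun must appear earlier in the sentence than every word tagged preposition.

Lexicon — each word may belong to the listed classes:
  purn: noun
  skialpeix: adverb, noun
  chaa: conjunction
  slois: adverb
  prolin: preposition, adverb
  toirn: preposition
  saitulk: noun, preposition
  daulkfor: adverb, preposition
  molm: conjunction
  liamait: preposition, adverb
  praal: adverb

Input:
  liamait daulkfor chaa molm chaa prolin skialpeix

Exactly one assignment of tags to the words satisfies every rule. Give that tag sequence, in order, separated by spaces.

preposition preposition conjunction conjunction conjunction preposition adverb

Candidates per position — 1:liamait {preposition,adverb}; 2:daulkfor {adverb,preposition}; 3:chaa {conjunction}; 4:molm {conjunction}; 5:chaa {conjunction}; 6:prolin {preposition,adverb}; 7:skialpeix {adverb,noun}.
The remaining ambiguous positions (1, 2, 6, 7) are resolved jointly — only one combination satisfies every rule.
The only consistent sequence is: preposition preposition conjunction conjunction conjunction preposition adverb.
Rule-by-rule: rule 1 holds; rule 2 holds; rule 3 holds.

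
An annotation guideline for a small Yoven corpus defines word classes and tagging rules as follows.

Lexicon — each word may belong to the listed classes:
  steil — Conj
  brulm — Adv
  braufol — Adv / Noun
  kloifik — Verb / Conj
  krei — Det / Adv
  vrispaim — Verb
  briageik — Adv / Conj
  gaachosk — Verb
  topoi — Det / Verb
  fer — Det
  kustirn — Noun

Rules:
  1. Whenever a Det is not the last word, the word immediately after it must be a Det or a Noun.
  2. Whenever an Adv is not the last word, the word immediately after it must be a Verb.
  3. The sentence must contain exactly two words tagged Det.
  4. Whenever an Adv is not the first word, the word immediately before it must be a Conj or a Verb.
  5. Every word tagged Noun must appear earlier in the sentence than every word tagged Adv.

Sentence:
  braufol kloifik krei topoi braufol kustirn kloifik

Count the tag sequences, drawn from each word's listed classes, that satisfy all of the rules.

Candidates per position — 1:braufol {Adv,Noun}; 2:kloifik {Verb,Conj}; 3:krei {Det,Adv}; 4:topoi {Det,Verb}; 5:braufol {Adv,Noun}; 6:kustirn {Noun}; 7:kloifik {Verb,Conj}.
There are 64 candidate sequences in total.
The sequences that satisfy every rule: Noun Verb Det Det Noun Noun Verb; Noun Verb Det Det Noun Noun Conj; Noun Conj Det Det Noun Noun Verb; Noun Conj Det Det Noun Noun Conj.
Count = 4.

4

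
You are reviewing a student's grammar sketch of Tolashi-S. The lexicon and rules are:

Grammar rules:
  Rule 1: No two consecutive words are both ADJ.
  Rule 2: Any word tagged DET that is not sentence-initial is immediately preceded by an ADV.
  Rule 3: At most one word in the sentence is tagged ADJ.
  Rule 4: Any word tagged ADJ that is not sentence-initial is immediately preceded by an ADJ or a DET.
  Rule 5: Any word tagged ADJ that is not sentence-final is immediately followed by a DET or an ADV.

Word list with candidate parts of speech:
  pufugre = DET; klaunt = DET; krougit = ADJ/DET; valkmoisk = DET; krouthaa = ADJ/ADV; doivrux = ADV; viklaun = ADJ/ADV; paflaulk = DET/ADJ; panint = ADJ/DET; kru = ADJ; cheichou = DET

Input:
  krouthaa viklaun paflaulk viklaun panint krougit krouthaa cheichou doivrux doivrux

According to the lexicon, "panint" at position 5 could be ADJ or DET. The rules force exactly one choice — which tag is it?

Candidates per position — 1:krouthaa {ADJ,ADV}; 2:viklaun {ADJ,ADV}; 3:paflaulk {DET,ADJ}; 4:viklaun {ADJ,ADV}; 5:panint {ADJ,DET}; 6:krougit {ADJ,DET}; 7:krouthaa {ADJ,ADV}; 8:cheichou {DET}; 9:doivrux {ADV}; 10:doivrux {ADV}.
Position 6: tagging it DET would leave rule 2 unsatisfiable, so it must be ADJ.
Position 7: tagging it ADJ would leave rule 1 unsatisfiable, so it must be ADV.
Position 1: tagging it ADJ would leave rule 3 unsatisfiable, so it must be ADV.
Position 2: tagging it ADJ would leave rule 3 unsatisfiable, so it must be ADV.
Position 3: tagging it ADJ would leave rule 3 unsatisfiable, so it must be DET.
Position 4: tagging it ADJ would leave rule 3 unsatisfiable, so it must be ADV.
Position 5: tagging it ADJ would leave rule 1 unsatisfiable, so it must be DET.
So the tagging must be: ADV ADV DET ADV DET ADJ ADV DET ADV ADV.
Check: rule 1 holds; rule 2 holds; rule 3 holds; rule 4 holds; rule 5 holds.

DET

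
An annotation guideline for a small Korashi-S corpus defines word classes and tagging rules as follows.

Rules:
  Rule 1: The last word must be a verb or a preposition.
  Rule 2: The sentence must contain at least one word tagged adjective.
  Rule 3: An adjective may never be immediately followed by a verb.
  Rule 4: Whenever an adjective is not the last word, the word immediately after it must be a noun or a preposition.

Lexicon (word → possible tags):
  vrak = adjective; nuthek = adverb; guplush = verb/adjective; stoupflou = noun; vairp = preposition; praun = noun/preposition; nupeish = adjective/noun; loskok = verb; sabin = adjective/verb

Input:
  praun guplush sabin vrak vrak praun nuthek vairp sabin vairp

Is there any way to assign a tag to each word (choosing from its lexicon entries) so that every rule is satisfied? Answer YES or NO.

Candidates per position — 1:praun {noun,preposition}; 2:guplush {verb,adjective}; 3:sabin {adjective,verb}; 4:vrak {adjective}; 5:vrak {adjective}; 6:praun {noun,preposition}; 7:nuthek {adverb}; 8:vairp {preposition}; 9:sabin {adjective,verb}; 10:vairp {preposition}.
Rule 4 cannot be satisfied by any choice of tags from the lexicon.
So there is no consistent tagging.

NO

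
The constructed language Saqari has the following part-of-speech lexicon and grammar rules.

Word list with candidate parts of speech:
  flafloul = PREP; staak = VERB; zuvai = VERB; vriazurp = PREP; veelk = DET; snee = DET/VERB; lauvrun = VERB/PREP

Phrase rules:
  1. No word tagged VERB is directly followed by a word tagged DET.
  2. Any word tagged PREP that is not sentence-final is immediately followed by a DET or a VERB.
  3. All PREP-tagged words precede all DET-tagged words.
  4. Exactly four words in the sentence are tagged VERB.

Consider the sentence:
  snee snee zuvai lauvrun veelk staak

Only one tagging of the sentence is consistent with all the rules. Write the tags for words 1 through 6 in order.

VERB VERB VERB PREP DET VERB

Candidates per position — 1:snee {DET,VERB}; 2:snee {DET,VERB}; 3:zuvai {VERB}; 4:lauvrun {VERB,PREP}; 5:veelk {DET}; 6:staak {VERB}.
Word 4 cannot be VERB — rule 1 would then fail for every completion. It is PREP.
Word 1 cannot be DET — rule 3 would then fail for every completion. It is VERB.
Word 2 cannot be DET — rule 1 would then fail for every completion. It is VERB.
The only consistent sequence is: VERB VERB VERB PREP DET VERB.
Checking: rule 1 satisfied; rule 2 satisfied; rule 3 satisfied; rule 4 satisfied.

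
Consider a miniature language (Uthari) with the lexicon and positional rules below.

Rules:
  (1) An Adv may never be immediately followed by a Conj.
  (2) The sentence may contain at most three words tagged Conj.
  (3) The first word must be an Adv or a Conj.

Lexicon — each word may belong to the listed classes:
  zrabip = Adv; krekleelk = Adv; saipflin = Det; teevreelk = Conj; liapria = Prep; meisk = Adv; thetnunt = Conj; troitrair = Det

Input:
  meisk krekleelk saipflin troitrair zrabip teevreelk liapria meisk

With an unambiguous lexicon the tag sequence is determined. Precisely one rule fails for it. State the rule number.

Fixed tagging: Adv Adv Det Det Adv Conj Prep Adv.
Applying the rules: R1 violated, R2 holds, R3 holds.
Only rule 1 fails.

1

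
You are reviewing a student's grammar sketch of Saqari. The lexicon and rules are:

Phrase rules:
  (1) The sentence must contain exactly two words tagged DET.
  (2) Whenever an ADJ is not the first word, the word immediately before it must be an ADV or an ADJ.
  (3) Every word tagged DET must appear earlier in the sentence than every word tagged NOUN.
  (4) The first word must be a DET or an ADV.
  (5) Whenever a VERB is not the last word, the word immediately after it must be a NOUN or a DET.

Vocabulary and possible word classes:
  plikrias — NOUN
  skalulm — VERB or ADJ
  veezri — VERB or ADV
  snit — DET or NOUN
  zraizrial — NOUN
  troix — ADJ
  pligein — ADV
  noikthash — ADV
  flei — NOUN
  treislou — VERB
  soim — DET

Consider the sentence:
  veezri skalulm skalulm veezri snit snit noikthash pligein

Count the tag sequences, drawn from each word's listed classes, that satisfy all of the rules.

Candidates per position — 1:veezri {VERB,ADV}; 2:skalulm {VERB,ADJ}; 3:skalulm {VERB,ADJ}; 4:veezri {VERB,ADV}; 5:snit {DET,NOUN}; 6:snit {DET,NOUN}; 7:noikthash {ADV}; 8:pligein {ADV}.
There are 64 candidate sequences in total.
The sequences that satisfy every rule: ADV ADJ ADJ VERB DET DET ADV ADV; ADV ADJ ADJ ADV DET DET ADV ADV.
Count = 2.

2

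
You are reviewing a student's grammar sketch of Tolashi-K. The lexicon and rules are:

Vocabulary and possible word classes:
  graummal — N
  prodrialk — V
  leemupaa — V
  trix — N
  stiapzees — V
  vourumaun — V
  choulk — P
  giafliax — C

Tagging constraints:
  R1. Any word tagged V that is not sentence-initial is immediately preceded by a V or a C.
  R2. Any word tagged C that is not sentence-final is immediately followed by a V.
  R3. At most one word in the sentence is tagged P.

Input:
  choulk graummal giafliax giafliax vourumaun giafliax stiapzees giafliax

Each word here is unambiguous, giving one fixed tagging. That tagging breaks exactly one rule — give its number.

Fixed tagging: P N C C V C V C.
Checking each rule: R1 ok, R2 fails, R3 ok.
Only rule 2 fails.

2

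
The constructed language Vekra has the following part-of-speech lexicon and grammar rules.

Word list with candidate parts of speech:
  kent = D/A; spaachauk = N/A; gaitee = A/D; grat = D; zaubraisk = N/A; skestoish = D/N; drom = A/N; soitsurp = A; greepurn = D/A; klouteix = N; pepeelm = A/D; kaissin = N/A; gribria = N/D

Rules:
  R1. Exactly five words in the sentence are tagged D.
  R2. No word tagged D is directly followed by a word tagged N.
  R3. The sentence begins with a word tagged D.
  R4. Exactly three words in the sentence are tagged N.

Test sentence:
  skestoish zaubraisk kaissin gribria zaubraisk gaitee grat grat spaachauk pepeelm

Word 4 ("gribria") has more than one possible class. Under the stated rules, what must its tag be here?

N

Candidates per position — 1:skestoish {D,N}; 2:zaubraisk {N,A}; 3:kaissin {N,A}; 4:gribria {N,D}; 5:zaubraisk {N,A}; 6:gaitee {A,D}; 7:grat {D}; 8:grat {D}; 9:spaachauk {N,A}; 10:pepeelm {A,D}.
Position 1: tagging it N would leave rule 3 unsatisfiable, so it must be D.
Position 2: tagging it N would leave rule 2 unsatisfiable, so it must be A.
Position 9: tagging it N would leave rule 2 unsatisfiable, so it must be A.
Position 3: tagging it A would leave rule 4 unsatisfiable, so it must be N.
Position 4: tagging it D would leave rule 4 unsatisfiable, so it must be N.
Position 5: tagging it A would leave rule 4 unsatisfiable, so it must be N.
Position 6: tagging it A would leave rule 1 unsatisfiable, so it must be D.
Position 10: tagging it A would leave rule 1 unsatisfiable, so it must be D.
The unique satisfying tagging is: D A N N N D D D A D.
Checking: rule 1 satisfied; rule 2 satisfied; rule 3 satisfied; rule 4 satisfied.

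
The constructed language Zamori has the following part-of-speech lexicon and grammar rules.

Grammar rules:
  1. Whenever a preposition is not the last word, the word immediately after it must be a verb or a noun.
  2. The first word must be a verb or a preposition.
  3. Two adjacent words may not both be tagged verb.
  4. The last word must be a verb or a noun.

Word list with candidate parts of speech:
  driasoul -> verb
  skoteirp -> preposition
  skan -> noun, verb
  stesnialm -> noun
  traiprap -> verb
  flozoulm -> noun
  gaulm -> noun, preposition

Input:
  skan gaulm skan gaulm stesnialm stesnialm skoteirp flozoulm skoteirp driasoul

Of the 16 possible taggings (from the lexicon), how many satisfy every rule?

Candidates per position — 1:skan {noun,verb}; 2:gaulm {noun,preposition}; 3:skan {noun,verb}; 4:gaulm {noun,preposition}; 5:stesnialm {noun}; 6:stesnialm {noun}; 7:skoteirp {preposition}; 8:flozoulm {noun}; 9:skoteirp {preposition}; 10:driasoul {verb}.
There are 16 candidate sequences in total.
Checking each against the rules leaves 8 sequences.
Count = 8.

8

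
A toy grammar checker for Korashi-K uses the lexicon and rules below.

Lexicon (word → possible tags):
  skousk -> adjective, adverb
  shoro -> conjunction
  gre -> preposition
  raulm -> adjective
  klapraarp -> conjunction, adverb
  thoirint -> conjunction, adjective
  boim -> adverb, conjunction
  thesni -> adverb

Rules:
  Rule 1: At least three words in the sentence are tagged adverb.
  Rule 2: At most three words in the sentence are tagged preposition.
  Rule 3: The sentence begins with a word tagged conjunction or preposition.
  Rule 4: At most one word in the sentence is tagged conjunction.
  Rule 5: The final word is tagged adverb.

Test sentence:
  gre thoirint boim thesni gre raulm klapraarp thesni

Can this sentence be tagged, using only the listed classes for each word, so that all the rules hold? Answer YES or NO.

Candidates per position — 1:gre {preposition}; 2:thoirint {conjunction,adjective}; 3:boim {adverb,conjunction}; 4:thesni {adverb}; 5:gre {preposition}; 6:raulm {adjective}; 7:klapraarp {conjunction,adverb}; 8:thesni {adverb}.
One satisfying assignment: preposition conjunction adverb adverb preposition adjective adverb adverb.
Verifying each rule — rule 1 ✓; rule 2 ✓; rule 3 ✓; rule 4 ✓; rule 5 ✓.

YES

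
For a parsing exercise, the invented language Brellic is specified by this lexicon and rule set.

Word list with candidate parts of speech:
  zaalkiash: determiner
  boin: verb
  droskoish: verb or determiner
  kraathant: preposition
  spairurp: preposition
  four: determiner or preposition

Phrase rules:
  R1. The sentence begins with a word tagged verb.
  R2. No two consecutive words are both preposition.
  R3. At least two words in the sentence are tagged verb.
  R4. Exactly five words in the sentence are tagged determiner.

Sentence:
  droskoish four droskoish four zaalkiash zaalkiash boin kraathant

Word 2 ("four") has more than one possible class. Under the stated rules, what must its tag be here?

determiner

Candidates per position — 1:droskoish {verb,determiner}; 2:four {determiner,preposition}; 3:droskoish {verb,determiner}; 4:four {determiner,preposition}; 5:zaalkiash {determiner}; 6:zaalkiash {determiner}; 7:boin {verb}; 8:kraathant {preposition}.
At position 1, choosing determiner makes rule 1 impossible to satisfy; hence verb.
At position 2, choosing preposition makes rule 4 impossible to satisfy; hence determiner.
At position 3, choosing verb makes rule 4 impossible to satisfy; hence determiner.
At position 4, choosing preposition makes rule 4 impossible to satisfy; hence determiner.
The only consistent sequence is: verb determiner determiner determiner determiner determiner verb preposition.
Check: rule 1 ok; rule 2 ok; rule 3 ok; rule 4 ok.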